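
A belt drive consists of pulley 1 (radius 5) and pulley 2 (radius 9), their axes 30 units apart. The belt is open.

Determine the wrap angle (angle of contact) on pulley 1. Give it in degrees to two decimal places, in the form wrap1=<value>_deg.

open belt: β = asin((r2−r1)/C) = asin(4/30) = 7.6623°
wrap1 = π − 2β = 164.6755°
wrap2 = π + 2β = 195.3245°

wrap1=164.68_deg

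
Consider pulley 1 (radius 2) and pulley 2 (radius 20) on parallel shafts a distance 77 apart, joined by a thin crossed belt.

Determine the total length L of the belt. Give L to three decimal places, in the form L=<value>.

L=229.445

crossed belt: β = asin((r1+r2)/C) = asin(22/77) = 16.6015°
wrap1 = wrap2 = π + 2β = 213.2031°
tangent length = C·cosβ = 73.7902
L = (r1+r2)·wrap + 2·C·cosβ = 22·3.7211 + 2·73.7902 = 229.4446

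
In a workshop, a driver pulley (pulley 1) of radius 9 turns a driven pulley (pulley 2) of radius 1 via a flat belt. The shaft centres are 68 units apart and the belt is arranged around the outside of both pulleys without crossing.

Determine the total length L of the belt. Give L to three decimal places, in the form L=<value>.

open belt: β = asin((r2−r1)/C) = asin(-8/68) = -6.7563°
wrap1 = π − 2β = 193.5127°
wrap2 = π + 2β = 166.4873°
tangent length = C·cosβ = 67.5278
L = r1·wrap1 + r2·wrap2 + 2·C·cosβ = 9·3.3774 + 1·2.9058 + 2·67.5278 = 168.3582

L=168.358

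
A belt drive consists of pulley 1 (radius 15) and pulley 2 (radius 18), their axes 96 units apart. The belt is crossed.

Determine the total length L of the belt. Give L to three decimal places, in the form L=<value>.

crossed belt: β = asin((r1+r2)/C) = asin(33/96) = 20.1055°
wrap1 = wrap2 = π + 2β = 220.2110°
tangent length = C·cosβ = 90.1499
L = (r1+r2)·wrap + 2·C·cosβ = 33·3.8434 + 2·90.1499 = 307.1322

L=307.132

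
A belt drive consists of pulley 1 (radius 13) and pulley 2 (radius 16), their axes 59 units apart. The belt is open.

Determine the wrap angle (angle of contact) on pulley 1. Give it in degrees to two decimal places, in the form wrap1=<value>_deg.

open belt: β = asin((r2−r1)/C) = asin(3/59) = 2.9146°
wrap1 = π − 2β = 174.1708°
wrap2 = π + 2β = 185.8292°

wrap1=174.17_deg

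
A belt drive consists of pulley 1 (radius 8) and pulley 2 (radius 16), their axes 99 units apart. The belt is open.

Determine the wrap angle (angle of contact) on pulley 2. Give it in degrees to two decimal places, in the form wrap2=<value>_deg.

open belt: β = asin((r2−r1)/C) = asin(8/99) = 4.6350°
wrap1 = π − 2β = 170.7300°
wrap2 = π + 2β = 189.2700°

wrap2=189.27_deg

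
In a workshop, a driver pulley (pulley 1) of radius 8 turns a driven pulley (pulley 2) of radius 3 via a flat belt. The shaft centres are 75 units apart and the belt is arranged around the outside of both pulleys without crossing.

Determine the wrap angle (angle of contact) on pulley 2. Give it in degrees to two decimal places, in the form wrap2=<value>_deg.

wrap2=172.35_deg

open belt: β = asin((r2−r1)/C) = asin(-5/75) = -3.8226°
wrap1 = π − 2β = 187.6451°
wrap2 = π + 2β = 172.3549°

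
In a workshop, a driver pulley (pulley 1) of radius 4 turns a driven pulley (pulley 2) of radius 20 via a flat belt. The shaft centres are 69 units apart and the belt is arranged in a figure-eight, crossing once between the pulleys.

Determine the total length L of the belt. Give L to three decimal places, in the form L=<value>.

crossed belt: β = asin((r1+r2)/C) = asin(24/69) = 20.3544°
wrap1 = wrap2 = π + 2β = 220.7088°
tangent length = C·cosβ = 64.6916
L = (r1+r2)·wrap + 2·C·cosβ = 24·3.8521 + 2·64.6916 = 221.8334

L=221.833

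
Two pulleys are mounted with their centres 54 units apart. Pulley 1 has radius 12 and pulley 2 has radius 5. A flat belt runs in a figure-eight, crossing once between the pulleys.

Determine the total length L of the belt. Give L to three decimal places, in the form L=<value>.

L=166.805

crossed belt: β = asin((r1+r2)/C) = asin(17/54) = 18.3496°
wrap1 = wrap2 = π + 2β = 216.6993°
tangent length = C·cosβ = 51.2543
L = (r1+r2)·wrap + 2·C·cosβ = 17·3.7821 + 2·51.2543 = 166.8045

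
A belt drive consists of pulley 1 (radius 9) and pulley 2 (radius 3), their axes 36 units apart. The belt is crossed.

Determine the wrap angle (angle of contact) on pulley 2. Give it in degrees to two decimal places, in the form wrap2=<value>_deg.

crossed belt: β = asin((r1+r2)/C) = asin(12/36) = 19.4712°
wrap1 = wrap2 = π + 2β = 218.9424°

wrap2=218.94_deg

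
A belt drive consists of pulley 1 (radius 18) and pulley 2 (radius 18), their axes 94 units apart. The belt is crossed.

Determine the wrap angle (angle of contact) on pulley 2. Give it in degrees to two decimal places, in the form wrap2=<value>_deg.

wrap2=225.04_deg

crossed belt: β = asin((r1+r2)/C) = asin(36/94) = 22.5183°
wrap1 = wrap2 = π + 2β = 225.0366°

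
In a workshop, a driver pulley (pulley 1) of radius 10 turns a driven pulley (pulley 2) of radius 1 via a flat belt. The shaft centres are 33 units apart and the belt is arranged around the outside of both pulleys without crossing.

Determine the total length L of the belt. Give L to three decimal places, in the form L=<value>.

open belt: β = asin((r2−r1)/C) = asin(-9/33) = -15.8266°
wrap1 = π − 2β = 211.6532°
wrap2 = π + 2β = 148.3468°
tangent length = C·cosβ = 31.7490
L = r1·wrap1 + r2·wrap2 + 2·C·cosβ = 10·3.6940 + 1·2.5891 + 2·31.7490 = 103.0276

L=103.028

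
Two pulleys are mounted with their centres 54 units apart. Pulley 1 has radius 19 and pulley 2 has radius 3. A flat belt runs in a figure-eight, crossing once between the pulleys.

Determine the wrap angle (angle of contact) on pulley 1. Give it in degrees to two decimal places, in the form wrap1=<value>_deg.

wrap1=228.08_deg

crossed belt: β = asin((r1+r2)/C) = asin(22/54) = 24.0421°
wrap1 = wrap2 = π + 2β = 228.0842°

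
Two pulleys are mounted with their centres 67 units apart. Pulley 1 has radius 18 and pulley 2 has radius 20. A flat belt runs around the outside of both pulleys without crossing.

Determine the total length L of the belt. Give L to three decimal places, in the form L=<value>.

L=253.440

open belt: β = asin((r2−r1)/C) = asin(2/67) = 1.7106°
wrap1 = π − 2β = 176.5788°
wrap2 = π + 2β = 183.4212°
tangent length = C·cosβ = 66.9701
L = r1·wrap1 + r2·wrap2 + 2·C·cosβ = 18·3.0819 + 20·3.2013 + 2·66.9701 = 253.4402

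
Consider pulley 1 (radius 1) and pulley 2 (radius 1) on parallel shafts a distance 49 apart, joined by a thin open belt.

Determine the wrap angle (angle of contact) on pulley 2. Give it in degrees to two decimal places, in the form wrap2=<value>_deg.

open belt: β = asin((r2−r1)/C) = asin(0/49) = 0.0000°
wrap1 = π − 2β = 180.0000°
wrap2 = π + 2β = 180.0000°

wrap2=180.00_deg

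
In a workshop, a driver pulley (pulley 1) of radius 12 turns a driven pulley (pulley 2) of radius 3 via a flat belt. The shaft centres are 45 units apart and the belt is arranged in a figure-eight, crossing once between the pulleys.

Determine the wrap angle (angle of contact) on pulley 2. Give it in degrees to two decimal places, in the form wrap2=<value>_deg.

crossed belt: β = asin((r1+r2)/C) = asin(15/45) = 19.4712°
wrap1 = wrap2 = π + 2β = 218.9424°

wrap2=218.94_deg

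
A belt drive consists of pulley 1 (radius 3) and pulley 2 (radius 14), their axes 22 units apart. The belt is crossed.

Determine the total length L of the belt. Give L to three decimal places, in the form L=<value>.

L=111.362

crossed belt: β = asin((r1+r2)/C) = asin(17/22) = 50.5994°
wrap1 = wrap2 = π + 2β = 281.1989°
tangent length = C·cosβ = 13.9642
L = (r1+r2)·wrap + 2·C·cosβ = 17·4.9078 + 2·13.9642 = 111.3619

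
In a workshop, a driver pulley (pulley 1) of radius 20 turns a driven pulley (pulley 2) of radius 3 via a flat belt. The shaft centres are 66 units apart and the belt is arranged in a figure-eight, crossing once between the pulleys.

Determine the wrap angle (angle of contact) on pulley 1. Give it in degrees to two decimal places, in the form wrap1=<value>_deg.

wrap1=220.79_deg

crossed belt: β = asin((r1+r2)/C) = asin(23/66) = 20.3947°
wrap1 = wrap2 = π + 2β = 220.7893°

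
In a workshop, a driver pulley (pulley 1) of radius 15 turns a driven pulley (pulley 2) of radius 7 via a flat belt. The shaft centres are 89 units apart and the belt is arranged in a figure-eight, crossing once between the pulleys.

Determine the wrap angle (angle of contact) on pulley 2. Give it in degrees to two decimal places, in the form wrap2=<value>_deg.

crossed belt: β = asin((r1+r2)/C) = asin(22/89) = 14.3114°
wrap1 = wrap2 = π + 2β = 208.6227°

wrap2=208.62_deg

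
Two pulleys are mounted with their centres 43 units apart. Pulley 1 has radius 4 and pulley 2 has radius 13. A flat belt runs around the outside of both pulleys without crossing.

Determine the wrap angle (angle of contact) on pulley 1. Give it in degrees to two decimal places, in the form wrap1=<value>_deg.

open belt: β = asin((r2−r1)/C) = asin(9/43) = 12.0815°
wrap1 = π − 2β = 155.8371°
wrap2 = π + 2β = 204.1629°

wrap1=155.84_deg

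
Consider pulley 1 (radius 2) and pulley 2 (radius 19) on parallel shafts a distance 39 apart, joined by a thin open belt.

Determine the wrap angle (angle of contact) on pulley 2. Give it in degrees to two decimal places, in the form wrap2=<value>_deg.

wrap2=231.68_deg

open belt: β = asin((r2−r1)/C) = asin(17/39) = 25.8424°
wrap1 = π − 2β = 128.3152°
wrap2 = π + 2β = 231.6848°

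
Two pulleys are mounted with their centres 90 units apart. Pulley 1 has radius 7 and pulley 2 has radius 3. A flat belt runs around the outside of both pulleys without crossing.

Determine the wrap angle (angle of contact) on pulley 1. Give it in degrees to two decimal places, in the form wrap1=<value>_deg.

open belt: β = asin((r2−r1)/C) = asin(-4/90) = -2.5473°
wrap1 = π − 2β = 185.0946°
wrap2 = π + 2β = 174.9054°

wrap1=185.09_deg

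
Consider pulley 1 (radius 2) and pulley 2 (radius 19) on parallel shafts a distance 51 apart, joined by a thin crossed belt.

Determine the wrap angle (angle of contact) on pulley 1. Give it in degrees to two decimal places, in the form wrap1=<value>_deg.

wrap1=228.63_deg

crossed belt: β = asin((r1+r2)/C) = asin(21/51) = 24.3157°
wrap1 = wrap2 = π + 2β = 228.6315°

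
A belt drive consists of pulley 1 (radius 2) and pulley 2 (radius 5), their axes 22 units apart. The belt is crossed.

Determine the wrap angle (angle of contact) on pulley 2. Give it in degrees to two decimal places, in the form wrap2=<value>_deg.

wrap2=217.11_deg

crossed belt: β = asin((r1+r2)/C) = asin(7/22) = 18.5530°
wrap1 = wrap2 = π + 2β = 217.1060°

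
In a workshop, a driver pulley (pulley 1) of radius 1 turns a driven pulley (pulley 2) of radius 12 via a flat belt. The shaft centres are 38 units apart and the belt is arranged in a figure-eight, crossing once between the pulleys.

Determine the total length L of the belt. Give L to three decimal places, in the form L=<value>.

L=121.333

crossed belt: β = asin((r1+r2)/C) = asin(13/38) = 20.0052°
wrap1 = wrap2 = π + 2β = 220.0104°
tangent length = C·cosβ = 35.7071
L = (r1+r2)·wrap + 2·C·cosβ = 13·3.8399 + 2·35.7071 = 121.3331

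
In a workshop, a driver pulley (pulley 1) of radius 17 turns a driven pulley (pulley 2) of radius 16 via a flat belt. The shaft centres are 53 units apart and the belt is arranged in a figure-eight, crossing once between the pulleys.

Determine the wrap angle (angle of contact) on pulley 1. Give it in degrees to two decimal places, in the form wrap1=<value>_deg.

crossed belt: β = asin((r1+r2)/C) = asin(33/53) = 38.5093°
wrap1 = wrap2 = π + 2β = 257.0186°

wrap1=257.02_deg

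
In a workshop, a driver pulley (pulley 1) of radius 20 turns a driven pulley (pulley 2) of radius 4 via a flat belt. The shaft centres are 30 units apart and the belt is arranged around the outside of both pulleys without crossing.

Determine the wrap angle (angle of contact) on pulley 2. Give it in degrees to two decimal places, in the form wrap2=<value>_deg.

open belt: β = asin((r2−r1)/C) = asin(-16/30) = -32.2310°
wrap1 = π − 2β = 244.4619°
wrap2 = π + 2β = 115.5381°

wrap2=115.54_deg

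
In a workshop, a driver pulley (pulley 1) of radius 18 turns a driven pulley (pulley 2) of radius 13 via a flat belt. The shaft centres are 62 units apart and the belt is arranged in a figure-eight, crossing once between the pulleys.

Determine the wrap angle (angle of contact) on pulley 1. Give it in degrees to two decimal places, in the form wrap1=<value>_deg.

crossed belt: β = asin((r1+r2)/C) = asin(31/62) = 30.0000°
wrap1 = wrap2 = π + 2β = 240.0000°

wrap1=240.00_deg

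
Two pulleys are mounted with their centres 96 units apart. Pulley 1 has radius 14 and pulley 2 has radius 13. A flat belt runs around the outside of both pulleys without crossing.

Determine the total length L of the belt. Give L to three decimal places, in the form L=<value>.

open belt: β = asin((r2−r1)/C) = asin(-1/96) = -0.5968°
wrap1 = π − 2β = 181.1937°
wrap2 = π + 2β = 178.8063°
tangent length = C·cosβ = 95.9948
L = r1·wrap1 + r2·wrap2 + 2·C·cosβ = 14·3.1624 + 13·3.1208 + 2·95.9948 = 276.8334

L=276.833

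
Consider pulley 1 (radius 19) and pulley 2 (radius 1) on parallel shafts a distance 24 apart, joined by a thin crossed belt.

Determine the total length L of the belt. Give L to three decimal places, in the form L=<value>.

L=128.769

crossed belt: β = asin((r1+r2)/C) = asin(20/24) = 56.4427°
wrap1 = wrap2 = π + 2β = 292.8854°
tangent length = C·cosβ = 13.2665
L = (r1+r2)·wrap + 2·C·cosβ = 20·5.1118 + 2·13.2665 = 128.7693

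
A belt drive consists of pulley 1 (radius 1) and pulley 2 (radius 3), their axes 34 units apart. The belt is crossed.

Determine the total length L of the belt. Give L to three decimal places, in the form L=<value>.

crossed belt: β = asin((r1+r2)/C) = asin(4/34) = 6.7563°
wrap1 = wrap2 = π + 2β = 193.5127°
tangent length = C·cosβ = 33.7639
L = (r1+r2)·wrap + 2·C·cosβ = 4·3.3774 + 2·33.7639 = 81.0375

L=81.038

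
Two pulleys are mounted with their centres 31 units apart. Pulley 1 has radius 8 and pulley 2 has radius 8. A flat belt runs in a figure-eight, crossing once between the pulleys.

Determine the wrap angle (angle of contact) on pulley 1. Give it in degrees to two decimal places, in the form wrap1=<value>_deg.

crossed belt: β = asin((r1+r2)/C) = asin(16/31) = 31.0730°
wrap1 = wrap2 = π + 2β = 242.1459°

wrap1=242.15_deg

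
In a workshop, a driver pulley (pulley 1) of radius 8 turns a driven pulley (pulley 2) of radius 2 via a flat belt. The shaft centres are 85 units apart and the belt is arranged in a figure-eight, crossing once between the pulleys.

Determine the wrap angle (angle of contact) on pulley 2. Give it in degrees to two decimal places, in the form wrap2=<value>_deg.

crossed belt: β = asin((r1+r2)/C) = asin(10/85) = 6.7563°
wrap1 = wrap2 = π + 2β = 193.5127°

wrap2=193.51_deg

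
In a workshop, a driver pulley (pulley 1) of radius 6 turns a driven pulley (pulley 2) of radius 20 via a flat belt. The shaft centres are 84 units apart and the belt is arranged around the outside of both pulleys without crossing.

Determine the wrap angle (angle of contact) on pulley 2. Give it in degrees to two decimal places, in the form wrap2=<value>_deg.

wrap2=199.19_deg

open belt: β = asin((r2−r1)/C) = asin(14/84) = 9.5941°
wrap1 = π − 2β = 160.8119°
wrap2 = π + 2β = 199.1881°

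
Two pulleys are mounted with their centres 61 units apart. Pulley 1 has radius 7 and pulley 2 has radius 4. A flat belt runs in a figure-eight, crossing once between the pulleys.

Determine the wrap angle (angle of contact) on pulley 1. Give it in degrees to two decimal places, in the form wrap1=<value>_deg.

crossed belt: β = asin((r1+r2)/C) = asin(11/61) = 10.3889°
wrap1 = wrap2 = π + 2β = 200.7777°

wrap1=200.78_deg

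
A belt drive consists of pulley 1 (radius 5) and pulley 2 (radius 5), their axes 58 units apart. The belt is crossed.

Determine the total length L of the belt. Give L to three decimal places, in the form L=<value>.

L=149.144

crossed belt: β = asin((r1+r2)/C) = asin(10/58) = 9.9282°
wrap1 = wrap2 = π + 2β = 199.8564°
tangent length = C·cosβ = 57.1314
L = (r1+r2)·wrap + 2·C·cosβ = 10·3.4882 + 2·57.1314 = 149.1444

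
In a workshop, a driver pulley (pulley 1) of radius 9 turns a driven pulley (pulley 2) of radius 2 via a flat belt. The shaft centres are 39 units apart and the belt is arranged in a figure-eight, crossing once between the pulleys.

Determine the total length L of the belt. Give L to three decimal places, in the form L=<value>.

L=115.681

crossed belt: β = asin((r1+r2)/C) = asin(11/39) = 16.3827°
wrap1 = wrap2 = π + 2β = 212.7653°
tangent length = C·cosβ = 37.4166
L = (r1+r2)·wrap + 2·C·cosβ = 11·3.7135 + 2·37.4166 = 115.6812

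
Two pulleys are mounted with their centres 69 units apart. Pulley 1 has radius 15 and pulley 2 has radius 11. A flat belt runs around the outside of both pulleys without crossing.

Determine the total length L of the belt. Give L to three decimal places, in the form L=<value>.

open belt: β = asin((r2−r1)/C) = asin(-4/69) = -3.3234°
wrap1 = π − 2β = 186.6467°
wrap2 = π + 2β = 173.3533°
tangent length = C·cosβ = 68.8840
L = r1·wrap1 + r2·wrap2 + 2·C·cosβ = 15·3.2576 + 11·3.0256 + 2·68.8840 = 219.9134

L=219.913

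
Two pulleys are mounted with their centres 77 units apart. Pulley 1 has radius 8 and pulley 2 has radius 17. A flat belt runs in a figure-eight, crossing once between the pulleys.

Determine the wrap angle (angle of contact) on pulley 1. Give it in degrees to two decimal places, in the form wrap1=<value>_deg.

crossed belt: β = asin((r1+r2)/C) = asin(25/77) = 18.9459°
wrap1 = wrap2 = π + 2β = 217.8918°

wrap1=217.89_deg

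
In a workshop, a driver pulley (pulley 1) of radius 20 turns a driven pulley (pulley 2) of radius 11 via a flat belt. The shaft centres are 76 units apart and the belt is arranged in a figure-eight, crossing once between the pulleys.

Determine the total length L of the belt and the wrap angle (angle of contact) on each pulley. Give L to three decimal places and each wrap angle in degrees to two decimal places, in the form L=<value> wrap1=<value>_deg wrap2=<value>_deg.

crossed belt: β = asin((r1+r2)/C) = asin(31/76) = 24.0727°
wrap1 = wrap2 = π + 2β = 228.1453°
tangent length = C·cosβ = 69.3902
L = (r1+r2)·wrap + 2·C·cosβ = 31·3.9819 + 2·69.3902 = 262.2189

L=262.219 wrap1=228.15_deg wrap2=228.15_deg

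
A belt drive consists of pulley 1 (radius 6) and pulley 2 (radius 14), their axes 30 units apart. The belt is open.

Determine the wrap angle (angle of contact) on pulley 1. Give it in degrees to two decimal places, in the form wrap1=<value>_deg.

wrap1=149.07_deg

open belt: β = asin((r2−r1)/C) = asin(8/30) = 15.4660°
wrap1 = π − 2β = 149.0680°
wrap2 = π + 2β = 210.9320°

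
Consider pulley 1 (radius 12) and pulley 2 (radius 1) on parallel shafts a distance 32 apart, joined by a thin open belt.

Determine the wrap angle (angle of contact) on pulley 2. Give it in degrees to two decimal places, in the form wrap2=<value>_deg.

open belt: β = asin((r2−r1)/C) = asin(-11/32) = -20.1055°
wrap1 = π − 2β = 220.2110°
wrap2 = π + 2β = 139.7890°

wrap2=139.79_deg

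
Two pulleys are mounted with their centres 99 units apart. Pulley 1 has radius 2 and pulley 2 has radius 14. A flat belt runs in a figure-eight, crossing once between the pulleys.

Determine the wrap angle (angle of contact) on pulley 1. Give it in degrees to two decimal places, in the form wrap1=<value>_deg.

wrap1=198.60_deg

crossed belt: β = asin((r1+r2)/C) = asin(16/99) = 9.3007°
wrap1 = wrap2 = π + 2β = 198.6014°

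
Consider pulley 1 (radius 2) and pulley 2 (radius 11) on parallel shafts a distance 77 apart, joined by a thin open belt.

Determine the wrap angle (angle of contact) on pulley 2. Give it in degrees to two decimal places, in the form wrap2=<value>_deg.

wrap2=193.42_deg

open belt: β = asin((r2−r1)/C) = asin(9/77) = 6.7123°
wrap1 = π − 2β = 166.5755°
wrap2 = π + 2β = 193.4245°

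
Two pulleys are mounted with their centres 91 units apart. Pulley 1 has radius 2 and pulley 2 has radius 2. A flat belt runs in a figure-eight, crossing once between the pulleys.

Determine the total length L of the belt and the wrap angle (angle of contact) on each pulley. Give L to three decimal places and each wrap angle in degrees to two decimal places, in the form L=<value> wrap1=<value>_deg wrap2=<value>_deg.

L=194.742 wrap1=185.04_deg wrap2=185.04_deg

crossed belt: β = asin((r1+r2)/C) = asin(4/91) = 2.5193°
wrap1 = wrap2 = π + 2β = 185.0386°
tangent length = C·cosβ = 90.9120
L = (r1+r2)·wrap + 2·C·cosβ = 4·3.2295 + 2·90.9120 = 194.7422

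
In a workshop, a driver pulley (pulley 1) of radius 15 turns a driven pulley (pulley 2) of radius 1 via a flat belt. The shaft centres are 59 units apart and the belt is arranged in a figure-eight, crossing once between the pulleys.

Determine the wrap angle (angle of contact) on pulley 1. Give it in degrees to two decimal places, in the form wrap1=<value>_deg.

wrap1=211.47_deg

crossed belt: β = asin((r1+r2)/C) = asin(16/59) = 15.7349°
wrap1 = wrap2 = π + 2β = 211.4698°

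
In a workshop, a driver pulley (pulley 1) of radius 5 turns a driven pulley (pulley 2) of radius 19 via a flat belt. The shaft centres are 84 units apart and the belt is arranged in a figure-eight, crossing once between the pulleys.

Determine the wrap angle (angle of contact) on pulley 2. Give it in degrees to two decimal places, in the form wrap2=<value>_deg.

wrap2=213.20_deg

crossed belt: β = asin((r1+r2)/C) = asin(24/84) = 16.6015°
wrap1 = wrap2 = π + 2β = 213.2031°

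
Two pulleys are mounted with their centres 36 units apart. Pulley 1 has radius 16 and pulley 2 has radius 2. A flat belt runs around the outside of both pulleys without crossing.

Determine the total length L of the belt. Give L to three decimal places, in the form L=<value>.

open belt: β = asin((r2−r1)/C) = asin(-14/36) = -22.8854°
wrap1 = π − 2β = 225.7708°
wrap2 = π + 2β = 134.2292°
tangent length = C·cosβ = 33.1662
L = r1·wrap1 + r2·wrap2 + 2·C·cosβ = 16·3.9404 + 2·2.3427 + 2·33.1662 = 134.0651

L=134.065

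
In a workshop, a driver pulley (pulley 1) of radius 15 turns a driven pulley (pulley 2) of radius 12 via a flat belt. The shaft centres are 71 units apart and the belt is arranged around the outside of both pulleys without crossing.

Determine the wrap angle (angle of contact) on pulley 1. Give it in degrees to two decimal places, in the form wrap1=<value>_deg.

open belt: β = asin((r2−r1)/C) = asin(-3/71) = -2.4217°
wrap1 = π − 2β = 184.8433°
wrap2 = π + 2β = 175.1567°

wrap1=184.84_deg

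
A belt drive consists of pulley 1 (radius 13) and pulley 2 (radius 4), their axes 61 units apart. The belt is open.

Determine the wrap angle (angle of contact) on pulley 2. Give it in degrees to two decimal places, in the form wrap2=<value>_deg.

open belt: β = asin((r2−r1)/C) = asin(-9/61) = -8.4844°
wrap1 = π − 2β = 196.9689°
wrap2 = π + 2β = 163.0311°

wrap2=163.03_deg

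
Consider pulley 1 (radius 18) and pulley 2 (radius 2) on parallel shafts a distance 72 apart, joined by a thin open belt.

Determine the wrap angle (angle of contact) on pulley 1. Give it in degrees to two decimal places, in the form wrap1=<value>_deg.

open belt: β = asin((r2−r1)/C) = asin(-16/72) = -12.8396°
wrap1 = π − 2β = 205.6792°
wrap2 = π + 2β = 154.3208°

wrap1=205.68_deg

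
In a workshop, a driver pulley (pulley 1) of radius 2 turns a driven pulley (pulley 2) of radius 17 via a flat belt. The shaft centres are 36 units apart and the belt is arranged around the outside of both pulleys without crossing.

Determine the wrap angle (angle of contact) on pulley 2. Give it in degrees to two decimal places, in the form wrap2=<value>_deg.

wrap2=229.25_deg

open belt: β = asin((r2−r1)/C) = asin(15/36) = 24.6243°
wrap1 = π − 2β = 130.7514°
wrap2 = π + 2β = 229.2486°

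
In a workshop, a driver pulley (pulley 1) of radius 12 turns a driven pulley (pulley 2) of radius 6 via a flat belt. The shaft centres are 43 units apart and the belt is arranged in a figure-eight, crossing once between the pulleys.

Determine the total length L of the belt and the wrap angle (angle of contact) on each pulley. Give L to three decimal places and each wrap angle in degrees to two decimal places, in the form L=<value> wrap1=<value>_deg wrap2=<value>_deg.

crossed belt: β = asin((r1+r2)/C) = asin(18/43) = 24.7465°
wrap1 = wrap2 = π + 2β = 229.4930°
tangent length = C·cosβ = 39.0512
L = (r1+r2)·wrap + 2·C·cosβ = 18·4.0054 + 2·39.0512 = 150.1999

L=150.200 wrap1=229.49_deg wrap2=229.49_deg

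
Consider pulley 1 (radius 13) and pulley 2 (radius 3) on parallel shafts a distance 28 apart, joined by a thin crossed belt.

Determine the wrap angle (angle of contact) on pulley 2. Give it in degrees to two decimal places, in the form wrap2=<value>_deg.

wrap2=249.70_deg

crossed belt: β = asin((r1+r2)/C) = asin(16/28) = 34.8499°
wrap1 = wrap2 = π + 2β = 249.6998°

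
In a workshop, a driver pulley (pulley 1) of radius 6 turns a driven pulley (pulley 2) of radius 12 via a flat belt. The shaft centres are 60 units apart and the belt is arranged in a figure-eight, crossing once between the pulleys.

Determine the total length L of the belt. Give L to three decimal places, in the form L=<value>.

crossed belt: β = asin((r1+r2)/C) = asin(18/60) = 17.4576°
wrap1 = wrap2 = π + 2β = 214.9152°
tangent length = C·cosβ = 57.2364
L = (r1+r2)·wrap + 2·C·cosβ = 18·3.7510 + 2·57.2364 = 181.9903

L=181.990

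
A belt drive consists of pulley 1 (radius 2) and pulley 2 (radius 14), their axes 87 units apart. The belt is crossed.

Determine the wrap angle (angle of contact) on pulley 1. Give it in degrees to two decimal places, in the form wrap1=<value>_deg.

wrap1=201.19_deg

crossed belt: β = asin((r1+r2)/C) = asin(16/87) = 10.5975°
wrap1 = wrap2 = π + 2β = 201.1950°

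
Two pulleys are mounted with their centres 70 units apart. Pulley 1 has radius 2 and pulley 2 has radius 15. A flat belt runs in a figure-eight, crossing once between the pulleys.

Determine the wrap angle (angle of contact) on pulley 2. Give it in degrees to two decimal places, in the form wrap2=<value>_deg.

crossed belt: β = asin((r1+r2)/C) = asin(17/70) = 14.0552°
wrap1 = wrap2 = π + 2β = 208.1105°

wrap2=208.11_deg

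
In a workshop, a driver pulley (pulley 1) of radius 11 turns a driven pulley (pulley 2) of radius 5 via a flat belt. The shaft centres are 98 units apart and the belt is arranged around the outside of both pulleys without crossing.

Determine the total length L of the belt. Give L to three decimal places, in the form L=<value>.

open belt: β = asin((r2−r1)/C) = asin(-6/98) = -3.5101°
wrap1 = π − 2β = 187.0202°
wrap2 = π + 2β = 172.9798°
tangent length = C·cosβ = 97.8162
L = r1·wrap1 + r2·wrap2 + 2·C·cosβ = 11·3.2641 + 5·3.0191 + 2·97.8162 = 246.6329

L=246.633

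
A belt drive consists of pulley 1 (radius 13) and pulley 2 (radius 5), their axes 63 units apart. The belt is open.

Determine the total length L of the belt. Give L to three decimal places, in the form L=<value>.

L=183.566

open belt: β = asin((r2−r1)/C) = asin(-8/63) = -7.2954°
wrap1 = π − 2β = 194.5907°
wrap2 = π + 2β = 165.4093°
tangent length = C·cosβ = 62.4900
L = r1·wrap1 + r2·wrap2 + 2·C·cosβ = 13·3.3962 + 5·2.8869 + 2·62.4900 = 183.5659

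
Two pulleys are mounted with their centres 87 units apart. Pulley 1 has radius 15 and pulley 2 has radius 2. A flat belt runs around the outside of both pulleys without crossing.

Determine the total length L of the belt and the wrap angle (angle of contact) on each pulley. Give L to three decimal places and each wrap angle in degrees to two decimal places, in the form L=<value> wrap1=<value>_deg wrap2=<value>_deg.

open belt: β = asin((r2−r1)/C) = asin(-13/87) = -8.5936°
wrap1 = π − 2β = 197.1872°
wrap2 = π + 2β = 162.8128°
tangent length = C·cosβ = 86.0233
L = r1·wrap1 + r2·wrap2 + 2·C·cosβ = 15·3.4416 + 2·2.8416 + 2·86.0233 = 229.3532

L=229.353 wrap1=197.19_deg wrap2=162.81_deg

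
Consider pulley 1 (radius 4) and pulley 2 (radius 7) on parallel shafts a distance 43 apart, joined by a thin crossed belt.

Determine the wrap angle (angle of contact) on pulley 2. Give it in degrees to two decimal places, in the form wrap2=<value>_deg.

wrap2=209.64_deg

crossed belt: β = asin((r1+r2)/C) = asin(11/43) = 14.8218°
wrap1 = wrap2 = π + 2β = 209.6436°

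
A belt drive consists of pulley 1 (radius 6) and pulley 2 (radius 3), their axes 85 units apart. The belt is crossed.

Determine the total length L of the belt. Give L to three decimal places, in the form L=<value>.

crossed belt: β = asin((r1+r2)/C) = asin(9/85) = 6.0780°
wrap1 = wrap2 = π + 2β = 192.1560°
tangent length = C·cosβ = 84.5222
L = (r1+r2)·wrap + 2·C·cosβ = 9·3.3538 + 2·84.5222 = 199.2282

L=199.228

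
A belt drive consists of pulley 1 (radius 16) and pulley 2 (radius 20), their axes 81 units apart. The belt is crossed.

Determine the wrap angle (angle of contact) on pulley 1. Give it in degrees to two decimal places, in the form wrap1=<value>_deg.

wrap1=232.78_deg

crossed belt: β = asin((r1+r2)/C) = asin(36/81) = 26.3878°
wrap1 = wrap2 = π + 2β = 232.7756°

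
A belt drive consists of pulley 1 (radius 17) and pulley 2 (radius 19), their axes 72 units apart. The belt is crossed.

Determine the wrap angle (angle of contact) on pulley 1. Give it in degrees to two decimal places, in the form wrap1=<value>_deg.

crossed belt: β = asin((r1+r2)/C) = asin(36/72) = 30.0000°
wrap1 = wrap2 = π + 2β = 240.0000°

wrap1=240.00_deg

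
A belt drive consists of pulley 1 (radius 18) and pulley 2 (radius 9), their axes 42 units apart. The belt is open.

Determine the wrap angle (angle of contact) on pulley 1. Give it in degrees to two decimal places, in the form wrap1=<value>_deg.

wrap1=204.75_deg

open belt: β = asin((r2−r1)/C) = asin(-9/42) = -12.3736°
wrap1 = π − 2β = 204.7473°
wrap2 = π + 2β = 155.2527°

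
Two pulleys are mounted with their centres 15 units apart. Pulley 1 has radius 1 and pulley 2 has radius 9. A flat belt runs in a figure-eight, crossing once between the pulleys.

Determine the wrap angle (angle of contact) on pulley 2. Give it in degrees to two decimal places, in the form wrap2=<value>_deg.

crossed belt: β = asin((r1+r2)/C) = asin(10/15) = 41.8103°
wrap1 = wrap2 = π + 2β = 263.6206°

wrap2=263.62_deg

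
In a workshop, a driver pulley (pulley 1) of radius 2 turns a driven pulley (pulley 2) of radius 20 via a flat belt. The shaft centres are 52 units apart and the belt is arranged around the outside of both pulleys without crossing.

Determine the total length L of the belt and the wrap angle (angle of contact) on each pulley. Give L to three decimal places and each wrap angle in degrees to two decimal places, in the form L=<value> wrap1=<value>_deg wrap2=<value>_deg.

L=179.410 wrap1=139.50_deg wrap2=220.50_deg

open belt: β = asin((r2−r1)/C) = asin(18/52) = 20.2522°
wrap1 = π − 2β = 139.4955°
wrap2 = π + 2β = 220.5045°
tangent length = C·cosβ = 48.7852
L = r1·wrap1 + r2·wrap2 + 2·C·cosβ = 2·2.4347 + 20·3.8485 + 2·48.7852 = 179.4104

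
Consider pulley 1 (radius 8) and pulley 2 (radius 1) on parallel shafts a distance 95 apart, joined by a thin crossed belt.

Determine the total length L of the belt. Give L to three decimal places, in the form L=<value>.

crossed belt: β = asin((r1+r2)/C) = asin(9/95) = 5.4362°
wrap1 = wrap2 = π + 2β = 190.8723°
tangent length = C·cosβ = 94.5727
L = (r1+r2)·wrap + 2·C·cosβ = 9·3.3314 + 2·94.5727 = 219.1276

L=219.128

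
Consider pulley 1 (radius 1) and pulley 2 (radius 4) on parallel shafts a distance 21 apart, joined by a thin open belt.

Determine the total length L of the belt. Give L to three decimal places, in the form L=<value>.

open belt: β = asin((r2−r1)/C) = asin(3/21) = 8.2132°
wrap1 = π − 2β = 163.5736°
wrap2 = π + 2β = 196.4264°
tangent length = C·cosβ = 20.7846
L = r1·wrap1 + r2·wrap2 + 2·C·cosβ = 1·2.8549 + 4·3.4283 + 2·20.7846 = 58.1373

L=58.137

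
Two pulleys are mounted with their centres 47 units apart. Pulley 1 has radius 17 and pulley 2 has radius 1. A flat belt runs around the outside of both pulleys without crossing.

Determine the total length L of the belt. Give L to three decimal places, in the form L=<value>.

open belt: β = asin((r2−r1)/C) = asin(-16/47) = -19.9028°
wrap1 = π − 2β = 219.8056°
wrap2 = π + 2β = 140.1944°
tangent length = C·cosβ = 44.1928
L = r1·wrap1 + r2·wrap2 + 2·C·cosβ = 17·3.8363 + 1·2.4469 + 2·44.1928 = 156.0500

L=156.050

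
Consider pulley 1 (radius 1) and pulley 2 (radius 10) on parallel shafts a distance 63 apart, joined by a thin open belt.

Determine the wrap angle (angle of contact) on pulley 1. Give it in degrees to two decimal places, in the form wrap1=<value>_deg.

open belt: β = asin((r2−r1)/C) = asin(9/63) = 8.2132°
wrap1 = π − 2β = 163.5736°
wrap2 = π + 2β = 196.4264°

wrap1=163.57_deg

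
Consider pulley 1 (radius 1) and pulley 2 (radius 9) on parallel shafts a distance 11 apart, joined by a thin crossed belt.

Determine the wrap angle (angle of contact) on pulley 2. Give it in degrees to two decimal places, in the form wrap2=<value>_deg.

wrap2=310.76_deg

crossed belt: β = asin((r1+r2)/C) = asin(10/11) = 65.3800°
wrap1 = wrap2 = π + 2β = 310.7600°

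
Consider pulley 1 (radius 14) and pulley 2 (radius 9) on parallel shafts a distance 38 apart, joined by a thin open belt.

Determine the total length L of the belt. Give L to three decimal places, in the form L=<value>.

L=148.915

open belt: β = asin((r2−r1)/C) = asin(-5/38) = -7.5608°
wrap1 = π − 2β = 195.1217°
wrap2 = π + 2β = 164.8783°
tangent length = C·cosβ = 37.6696
L = r1·wrap1 + r2·wrap2 + 2·C·cosβ = 14·3.4055 + 9·2.8777 + 2·37.6696 = 148.9155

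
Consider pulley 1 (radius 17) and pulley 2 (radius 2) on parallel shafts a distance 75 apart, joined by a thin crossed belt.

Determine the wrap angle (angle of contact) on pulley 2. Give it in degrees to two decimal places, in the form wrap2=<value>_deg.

wrap2=209.35_deg

crossed belt: β = asin((r1+r2)/C) = asin(19/75) = 14.6748°
wrap1 = wrap2 = π + 2β = 209.3497°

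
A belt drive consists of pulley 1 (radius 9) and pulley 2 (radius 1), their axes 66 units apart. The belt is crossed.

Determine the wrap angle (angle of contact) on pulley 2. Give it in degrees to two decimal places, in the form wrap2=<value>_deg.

wrap2=197.43_deg

crossed belt: β = asin((r1+r2)/C) = asin(10/66) = 8.7147°
wrap1 = wrap2 = π + 2β = 197.4295°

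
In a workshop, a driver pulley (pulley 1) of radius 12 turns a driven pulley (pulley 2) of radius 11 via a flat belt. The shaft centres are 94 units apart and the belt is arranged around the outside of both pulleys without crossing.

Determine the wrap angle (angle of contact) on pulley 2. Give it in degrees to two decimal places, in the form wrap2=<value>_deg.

wrap2=178.78_deg

open belt: β = asin((r2−r1)/C) = asin(-1/94) = -0.6095°
wrap1 = π − 2β = 181.2191°
wrap2 = π + 2β = 178.7809°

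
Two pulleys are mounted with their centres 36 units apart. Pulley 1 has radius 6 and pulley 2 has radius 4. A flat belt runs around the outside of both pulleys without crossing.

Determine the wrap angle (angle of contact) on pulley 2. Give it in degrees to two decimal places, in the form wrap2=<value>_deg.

open belt: β = asin((r2−r1)/C) = asin(-2/36) = -3.1847°
wrap1 = π − 2β = 186.3695°
wrap2 = π + 2β = 173.6305°

wrap2=173.63_deg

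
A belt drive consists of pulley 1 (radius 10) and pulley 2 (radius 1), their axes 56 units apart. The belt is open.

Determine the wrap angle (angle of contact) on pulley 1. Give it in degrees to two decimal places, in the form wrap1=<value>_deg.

open belt: β = asin((r2−r1)/C) = asin(-9/56) = -9.2484°
wrap1 = π − 2β = 198.4967°
wrap2 = π + 2β = 161.5033°

wrap1=198.50_deg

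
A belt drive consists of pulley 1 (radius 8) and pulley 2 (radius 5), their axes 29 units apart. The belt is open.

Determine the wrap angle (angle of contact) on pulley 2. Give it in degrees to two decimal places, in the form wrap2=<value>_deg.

open belt: β = asin((r2−r1)/C) = asin(-3/29) = -5.9378°
wrap1 = π − 2β = 191.8755°
wrap2 = π + 2β = 168.1245°

wrap2=168.12_deg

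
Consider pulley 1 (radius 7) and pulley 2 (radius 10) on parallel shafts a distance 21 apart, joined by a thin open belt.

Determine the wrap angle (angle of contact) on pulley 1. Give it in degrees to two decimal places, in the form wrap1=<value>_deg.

wrap1=163.57_deg

open belt: β = asin((r2−r1)/C) = asin(3/21) = 8.2132°
wrap1 = π − 2β = 163.5736°
wrap2 = π + 2β = 196.4264°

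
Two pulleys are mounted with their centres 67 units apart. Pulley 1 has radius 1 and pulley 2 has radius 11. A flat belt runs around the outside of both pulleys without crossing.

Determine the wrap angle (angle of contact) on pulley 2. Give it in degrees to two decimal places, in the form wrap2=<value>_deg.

open belt: β = asin((r2−r1)/C) = asin(10/67) = 8.5837°
wrap1 = π − 2β = 162.8326°
wrap2 = π + 2β = 197.1674°

wrap2=197.17_deg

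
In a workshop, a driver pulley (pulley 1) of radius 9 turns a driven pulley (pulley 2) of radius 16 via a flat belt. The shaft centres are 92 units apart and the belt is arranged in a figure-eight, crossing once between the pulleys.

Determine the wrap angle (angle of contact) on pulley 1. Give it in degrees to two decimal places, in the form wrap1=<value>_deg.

crossed belt: β = asin((r1+r2)/C) = asin(25/92) = 15.7678°
wrap1 = wrap2 = π + 2β = 211.5356°

wrap1=211.54_deg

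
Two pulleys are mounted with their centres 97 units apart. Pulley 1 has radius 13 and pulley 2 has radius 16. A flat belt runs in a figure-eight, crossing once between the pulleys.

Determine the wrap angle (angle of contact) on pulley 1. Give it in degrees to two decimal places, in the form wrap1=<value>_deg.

crossed belt: β = asin((r1+r2)/C) = asin(29/97) = 17.3957°
wrap1 = wrap2 = π + 2β = 214.7914°

wrap1=214.79_deg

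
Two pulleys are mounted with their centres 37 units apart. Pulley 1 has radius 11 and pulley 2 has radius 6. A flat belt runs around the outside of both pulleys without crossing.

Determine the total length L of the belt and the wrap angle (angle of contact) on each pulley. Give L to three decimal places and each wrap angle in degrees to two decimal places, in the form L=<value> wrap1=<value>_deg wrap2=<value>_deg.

L=128.084 wrap1=195.53_deg wrap2=164.47_deg

open belt: β = asin((r2−r1)/C) = asin(-5/37) = -7.7664°
wrap1 = π − 2β = 195.5329°
wrap2 = π + 2β = 164.4671°
tangent length = C·cosβ = 36.6606
L = r1·wrap1 + r2·wrap2 + 2·C·cosβ = 11·3.4127 + 6·2.8705 + 2·36.6606 = 128.0838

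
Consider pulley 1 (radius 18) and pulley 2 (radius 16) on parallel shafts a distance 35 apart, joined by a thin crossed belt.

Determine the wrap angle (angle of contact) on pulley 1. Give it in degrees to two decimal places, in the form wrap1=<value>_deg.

crossed belt: β = asin((r1+r2)/C) = asin(34/35) = 76.2709°
wrap1 = wrap2 = π + 2β = 332.5417°

wrap1=332.54_deg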